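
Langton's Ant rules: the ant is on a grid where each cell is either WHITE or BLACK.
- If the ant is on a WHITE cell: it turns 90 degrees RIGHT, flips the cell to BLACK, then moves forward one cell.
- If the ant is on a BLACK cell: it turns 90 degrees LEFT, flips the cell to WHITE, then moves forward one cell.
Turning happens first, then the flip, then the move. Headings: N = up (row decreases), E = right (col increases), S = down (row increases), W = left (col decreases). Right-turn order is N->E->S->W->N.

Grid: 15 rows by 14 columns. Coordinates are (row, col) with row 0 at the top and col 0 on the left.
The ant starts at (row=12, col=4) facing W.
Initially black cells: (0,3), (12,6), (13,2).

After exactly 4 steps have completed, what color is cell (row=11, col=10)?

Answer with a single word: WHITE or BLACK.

Step 1: on WHITE (12,4): turn R to N, flip to black, move to (11,4). |black|=4
Step 2: on WHITE (11,4): turn R to E, flip to black, move to (11,5). |black|=5
Step 3: on WHITE (11,5): turn R to S, flip to black, move to (12,5). |black|=6
Step 4: on WHITE (12,5): turn R to W, flip to black, move to (12,4). |black|=7

Answer: WHITE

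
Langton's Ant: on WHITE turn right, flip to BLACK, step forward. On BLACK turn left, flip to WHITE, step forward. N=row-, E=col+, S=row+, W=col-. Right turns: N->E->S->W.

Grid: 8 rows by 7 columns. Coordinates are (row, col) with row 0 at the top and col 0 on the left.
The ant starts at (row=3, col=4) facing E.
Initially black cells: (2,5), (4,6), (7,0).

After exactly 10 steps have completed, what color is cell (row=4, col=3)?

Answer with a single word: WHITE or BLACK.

Answer: BLACK

Derivation:
Step 1: on WHITE (3,4): turn R to S, flip to black, move to (4,4). |black|=4
Step 2: on WHITE (4,4): turn R to W, flip to black, move to (4,3). |black|=5
Step 3: on WHITE (4,3): turn R to N, flip to black, move to (3,3). |black|=6
Step 4: on WHITE (3,3): turn R to E, flip to black, move to (3,4). |black|=7
Step 5: on BLACK (3,4): turn L to N, flip to white, move to (2,4). |black|=6
Step 6: on WHITE (2,4): turn R to E, flip to black, move to (2,5). |black|=7
Step 7: on BLACK (2,5): turn L to N, flip to white, move to (1,5). |black|=6
Step 8: on WHITE (1,5): turn R to E, flip to black, move to (1,6). |black|=7
Step 9: on WHITE (1,6): turn R to S, flip to black, move to (2,6). |black|=8
Step 10: on WHITE (2,6): turn R to W, flip to black, move to (2,5). |black|=9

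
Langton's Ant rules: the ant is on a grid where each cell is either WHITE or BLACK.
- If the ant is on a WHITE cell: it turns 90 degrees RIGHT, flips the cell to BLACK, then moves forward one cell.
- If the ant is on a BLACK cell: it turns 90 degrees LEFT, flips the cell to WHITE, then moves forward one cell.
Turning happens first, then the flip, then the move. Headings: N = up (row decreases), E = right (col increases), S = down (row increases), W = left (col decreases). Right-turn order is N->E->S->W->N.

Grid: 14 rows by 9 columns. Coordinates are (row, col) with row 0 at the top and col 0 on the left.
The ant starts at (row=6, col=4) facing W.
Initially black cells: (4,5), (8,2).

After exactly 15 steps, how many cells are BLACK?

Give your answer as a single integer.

Step 1: on WHITE (6,4): turn R to N, flip to black, move to (5,4). |black|=3
Step 2: on WHITE (5,4): turn R to E, flip to black, move to (5,5). |black|=4
Step 3: on WHITE (5,5): turn R to S, flip to black, move to (6,5). |black|=5
Step 4: on WHITE (6,5): turn R to W, flip to black, move to (6,4). |black|=6
Step 5: on BLACK (6,4): turn L to S, flip to white, move to (7,4). |black|=5
Step 6: on WHITE (7,4): turn R to W, flip to black, move to (7,3). |black|=6
Step 7: on WHITE (7,3): turn R to N, flip to black, move to (6,3). |black|=7
Step 8: on WHITE (6,3): turn R to E, flip to black, move to (6,4). |black|=8
Step 9: on WHITE (6,4): turn R to S, flip to black, move to (7,4). |black|=9
Step 10: on BLACK (7,4): turn L to E, flip to white, move to (7,5). |black|=8
Step 11: on WHITE (7,5): turn R to S, flip to black, move to (8,5). |black|=9
Step 12: on WHITE (8,5): turn R to W, flip to black, move to (8,4). |black|=10
Step 13: on WHITE (8,4): turn R to N, flip to black, move to (7,4). |black|=11
Step 14: on WHITE (7,4): turn R to E, flip to black, move to (7,5). |black|=12
Step 15: on BLACK (7,5): turn L to N, flip to white, move to (6,5). |black|=11

Answer: 11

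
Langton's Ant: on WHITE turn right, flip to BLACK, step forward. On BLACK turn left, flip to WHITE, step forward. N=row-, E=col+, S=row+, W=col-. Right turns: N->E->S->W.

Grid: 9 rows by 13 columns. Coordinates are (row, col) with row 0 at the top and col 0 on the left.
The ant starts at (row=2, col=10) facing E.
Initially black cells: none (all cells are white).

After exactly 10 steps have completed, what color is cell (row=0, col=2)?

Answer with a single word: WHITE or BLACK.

Step 1: on WHITE (2,10): turn R to S, flip to black, move to (3,10). |black|=1
Step 2: on WHITE (3,10): turn R to W, flip to black, move to (3,9). |black|=2
Step 3: on WHITE (3,9): turn R to N, flip to black, move to (2,9). |black|=3
Step 4: on WHITE (2,9): turn R to E, flip to black, move to (2,10). |black|=4
Step 5: on BLACK (2,10): turn L to N, flip to white, move to (1,10). |black|=3
Step 6: on WHITE (1,10): turn R to E, flip to black, move to (1,11). |black|=4
Step 7: on WHITE (1,11): turn R to S, flip to black, move to (2,11). |black|=5
Step 8: on WHITE (2,11): turn R to W, flip to black, move to (2,10). |black|=6
Step 9: on WHITE (2,10): turn R to N, flip to black, move to (1,10). |black|=7
Step 10: on BLACK (1,10): turn L to W, flip to white, move to (1,9). |black|=6

Answer: WHITE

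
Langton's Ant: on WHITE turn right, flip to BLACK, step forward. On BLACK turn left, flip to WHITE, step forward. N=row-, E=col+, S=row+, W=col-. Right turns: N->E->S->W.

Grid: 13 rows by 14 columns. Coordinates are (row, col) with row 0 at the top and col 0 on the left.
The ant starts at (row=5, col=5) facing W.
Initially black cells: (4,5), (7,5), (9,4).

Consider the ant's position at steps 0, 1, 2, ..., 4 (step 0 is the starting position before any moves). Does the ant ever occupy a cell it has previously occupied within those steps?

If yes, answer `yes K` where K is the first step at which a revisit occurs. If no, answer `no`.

Answer: no

Derivation:
Step 1: on WHITE (5,5): turn R to N, flip to black, move to (4,5). |black|=4 — new cell
Step 2: on BLACK (4,5): turn L to W, flip to white, move to (4,4). |black|=3 — new cell
Step 3: on WHITE (4,4): turn R to N, flip to black, move to (3,4). |black|=4 — new cell
Step 4: on WHITE (3,4): turn R to E, flip to black, move to (3,5). |black|=5 — new cell
No revisit within 4 steps.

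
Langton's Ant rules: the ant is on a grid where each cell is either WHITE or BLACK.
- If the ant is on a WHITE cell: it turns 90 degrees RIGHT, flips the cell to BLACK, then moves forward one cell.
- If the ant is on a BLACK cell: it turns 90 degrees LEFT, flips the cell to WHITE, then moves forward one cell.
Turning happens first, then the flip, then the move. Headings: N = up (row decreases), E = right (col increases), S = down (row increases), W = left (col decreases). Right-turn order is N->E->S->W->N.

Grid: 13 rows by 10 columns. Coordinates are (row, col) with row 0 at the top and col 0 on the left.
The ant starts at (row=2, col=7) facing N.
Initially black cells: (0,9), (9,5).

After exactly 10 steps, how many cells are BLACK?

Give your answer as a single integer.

Step 1: on WHITE (2,7): turn R to E, flip to black, move to (2,8). |black|=3
Step 2: on WHITE (2,8): turn R to S, flip to black, move to (3,8). |black|=4
Step 3: on WHITE (3,8): turn R to W, flip to black, move to (3,7). |black|=5
Step 4: on WHITE (3,7): turn R to N, flip to black, move to (2,7). |black|=6
Step 5: on BLACK (2,7): turn L to W, flip to white, move to (2,6). |black|=5
Step 6: on WHITE (2,6): turn R to N, flip to black, move to (1,6). |black|=6
Step 7: on WHITE (1,6): turn R to E, flip to black, move to (1,7). |black|=7
Step 8: on WHITE (1,7): turn R to S, flip to black, move to (2,7). |black|=8
Step 9: on WHITE (2,7): turn R to W, flip to black, move to (2,6). |black|=9
Step 10: on BLACK (2,6): turn L to S, flip to white, move to (3,6). |black|=8

Answer: 8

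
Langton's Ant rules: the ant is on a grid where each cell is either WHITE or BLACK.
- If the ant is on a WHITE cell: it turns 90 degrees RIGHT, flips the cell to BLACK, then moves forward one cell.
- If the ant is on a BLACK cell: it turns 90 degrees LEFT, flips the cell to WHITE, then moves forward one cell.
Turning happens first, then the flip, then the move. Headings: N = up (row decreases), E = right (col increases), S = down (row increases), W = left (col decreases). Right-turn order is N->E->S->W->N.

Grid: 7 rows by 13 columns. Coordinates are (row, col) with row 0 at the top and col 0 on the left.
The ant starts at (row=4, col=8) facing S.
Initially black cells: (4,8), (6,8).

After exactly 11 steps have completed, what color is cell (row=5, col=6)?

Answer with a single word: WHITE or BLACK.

Answer: WHITE

Derivation:
Step 1: on BLACK (4,8): turn L to E, flip to white, move to (4,9). |black|=1
Step 2: on WHITE (4,9): turn R to S, flip to black, move to (5,9). |black|=2
Step 3: on WHITE (5,9): turn R to W, flip to black, move to (5,8). |black|=3
Step 4: on WHITE (5,8): turn R to N, flip to black, move to (4,8). |black|=4
Step 5: on WHITE (4,8): turn R to E, flip to black, move to (4,9). |black|=5
Step 6: on BLACK (4,9): turn L to N, flip to white, move to (3,9). |black|=4
Step 7: on WHITE (3,9): turn R to E, flip to black, move to (3,10). |black|=5
Step 8: on WHITE (3,10): turn R to S, flip to black, move to (4,10). |black|=6
Step 9: on WHITE (4,10): turn R to W, flip to black, move to (4,9). |black|=7
Step 10: on WHITE (4,9): turn R to N, flip to black, move to (3,9). |black|=8
Step 11: on BLACK (3,9): turn L to W, flip to white, move to (3,8). |black|=7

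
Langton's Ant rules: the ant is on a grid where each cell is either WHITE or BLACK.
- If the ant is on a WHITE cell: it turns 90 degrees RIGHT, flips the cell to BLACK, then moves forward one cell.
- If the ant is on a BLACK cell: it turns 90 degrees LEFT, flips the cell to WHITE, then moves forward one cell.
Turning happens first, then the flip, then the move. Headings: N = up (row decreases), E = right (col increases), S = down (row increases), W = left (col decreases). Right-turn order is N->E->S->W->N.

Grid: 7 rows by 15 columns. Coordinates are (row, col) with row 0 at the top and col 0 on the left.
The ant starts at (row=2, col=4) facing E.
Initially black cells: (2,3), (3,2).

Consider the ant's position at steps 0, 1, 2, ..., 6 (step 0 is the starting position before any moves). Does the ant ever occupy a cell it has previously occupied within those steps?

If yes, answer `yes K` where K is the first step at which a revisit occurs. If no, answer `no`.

Step 1: on WHITE (2,4): turn R to S, flip to black, move to (3,4). |black|=3 — new cell
Step 2: on WHITE (3,4): turn R to W, flip to black, move to (3,3). |black|=4 — new cell
Step 3: on WHITE (3,3): turn R to N, flip to black, move to (2,3). |black|=5 — new cell
Step 4: on BLACK (2,3): turn L to W, flip to white, move to (2,2). |black|=4 — new cell
Step 5: on WHITE (2,2): turn R to N, flip to black, move to (1,2). |black|=5 — new cell
Step 6: on WHITE (1,2): turn R to E, flip to black, move to (1,3). |black|=6 — new cell
No revisit within 6 steps.

Answer: no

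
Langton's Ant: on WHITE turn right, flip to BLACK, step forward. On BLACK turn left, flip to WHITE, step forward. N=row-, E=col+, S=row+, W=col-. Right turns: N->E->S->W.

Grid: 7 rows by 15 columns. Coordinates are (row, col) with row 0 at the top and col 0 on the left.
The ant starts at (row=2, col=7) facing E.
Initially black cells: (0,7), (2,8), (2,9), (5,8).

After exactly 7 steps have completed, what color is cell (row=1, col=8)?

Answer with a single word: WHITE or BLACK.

Answer: BLACK

Derivation:
Step 1: on WHITE (2,7): turn R to S, flip to black, move to (3,7). |black|=5
Step 2: on WHITE (3,7): turn R to W, flip to black, move to (3,6). |black|=6
Step 3: on WHITE (3,6): turn R to N, flip to black, move to (2,6). |black|=7
Step 4: on WHITE (2,6): turn R to E, flip to black, move to (2,7). |black|=8
Step 5: on BLACK (2,7): turn L to N, flip to white, move to (1,7). |black|=7
Step 6: on WHITE (1,7): turn R to E, flip to black, move to (1,8). |black|=8
Step 7: on WHITE (1,8): turn R to S, flip to black, move to (2,8). |black|=9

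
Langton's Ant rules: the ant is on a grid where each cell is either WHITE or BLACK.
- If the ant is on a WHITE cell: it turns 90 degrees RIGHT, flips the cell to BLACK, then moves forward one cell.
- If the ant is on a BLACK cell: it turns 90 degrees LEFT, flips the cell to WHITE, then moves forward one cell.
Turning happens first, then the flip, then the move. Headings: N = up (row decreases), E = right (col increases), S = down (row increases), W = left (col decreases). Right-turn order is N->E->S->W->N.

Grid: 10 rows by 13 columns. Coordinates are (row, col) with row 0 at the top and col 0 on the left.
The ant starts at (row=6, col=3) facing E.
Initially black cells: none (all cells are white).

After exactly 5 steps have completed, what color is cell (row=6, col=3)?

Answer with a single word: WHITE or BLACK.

Answer: WHITE

Derivation:
Step 1: on WHITE (6,3): turn R to S, flip to black, move to (7,3). |black|=1
Step 2: on WHITE (7,3): turn R to W, flip to black, move to (7,2). |black|=2
Step 3: on WHITE (7,2): turn R to N, flip to black, move to (6,2). |black|=3
Step 4: on WHITE (6,2): turn R to E, flip to black, move to (6,3). |black|=4
Step 5: on BLACK (6,3): turn L to N, flip to white, move to (5,3). |black|=3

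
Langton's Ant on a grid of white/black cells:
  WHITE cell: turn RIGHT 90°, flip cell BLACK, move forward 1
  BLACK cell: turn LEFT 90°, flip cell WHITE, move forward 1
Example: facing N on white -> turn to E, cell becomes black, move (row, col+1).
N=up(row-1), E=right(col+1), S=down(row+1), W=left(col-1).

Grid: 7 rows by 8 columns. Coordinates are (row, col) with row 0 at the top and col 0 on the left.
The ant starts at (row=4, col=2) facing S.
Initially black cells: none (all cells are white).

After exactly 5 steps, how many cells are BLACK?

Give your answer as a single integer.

Answer: 3

Derivation:
Step 1: on WHITE (4,2): turn R to W, flip to black, move to (4,1). |black|=1
Step 2: on WHITE (4,1): turn R to N, flip to black, move to (3,1). |black|=2
Step 3: on WHITE (3,1): turn R to E, flip to black, move to (3,2). |black|=3
Step 4: on WHITE (3,2): turn R to S, flip to black, move to (4,2). |black|=4
Step 5: on BLACK (4,2): turn L to E, flip to white, move to (4,3). |black|=3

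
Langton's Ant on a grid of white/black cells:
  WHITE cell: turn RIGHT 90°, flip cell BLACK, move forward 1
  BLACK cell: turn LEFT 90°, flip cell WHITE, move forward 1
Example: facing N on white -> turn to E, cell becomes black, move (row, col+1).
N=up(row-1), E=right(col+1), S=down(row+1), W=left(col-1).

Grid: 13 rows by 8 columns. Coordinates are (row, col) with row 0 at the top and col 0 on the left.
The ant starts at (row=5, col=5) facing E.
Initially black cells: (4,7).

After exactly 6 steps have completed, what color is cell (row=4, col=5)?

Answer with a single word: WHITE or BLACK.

Answer: BLACK

Derivation:
Step 1: on WHITE (5,5): turn R to S, flip to black, move to (6,5). |black|=2
Step 2: on WHITE (6,5): turn R to W, flip to black, move to (6,4). |black|=3
Step 3: on WHITE (6,4): turn R to N, flip to black, move to (5,4). |black|=4
Step 4: on WHITE (5,4): turn R to E, flip to black, move to (5,5). |black|=5
Step 5: on BLACK (5,5): turn L to N, flip to white, move to (4,5). |black|=4
Step 6: on WHITE (4,5): turn R to E, flip to black, move to (4,6). |black|=5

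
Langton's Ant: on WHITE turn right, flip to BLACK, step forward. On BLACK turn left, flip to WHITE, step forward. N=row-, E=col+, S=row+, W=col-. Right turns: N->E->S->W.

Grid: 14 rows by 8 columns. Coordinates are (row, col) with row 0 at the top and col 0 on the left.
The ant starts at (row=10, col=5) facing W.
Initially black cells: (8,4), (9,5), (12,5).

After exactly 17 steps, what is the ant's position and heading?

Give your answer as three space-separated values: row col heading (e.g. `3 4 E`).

Answer: 9 3 S

Derivation:
Step 1: on WHITE (10,5): turn R to N, flip to black, move to (9,5). |black|=4
Step 2: on BLACK (9,5): turn L to W, flip to white, move to (9,4). |black|=3
Step 3: on WHITE (9,4): turn R to N, flip to black, move to (8,4). |black|=4
Step 4: on BLACK (8,4): turn L to W, flip to white, move to (8,3). |black|=3
Step 5: on WHITE (8,3): turn R to N, flip to black, move to (7,3). |black|=4
Step 6: on WHITE (7,3): turn R to E, flip to black, move to (7,4). |black|=5
Step 7: on WHITE (7,4): turn R to S, flip to black, move to (8,4). |black|=6
Step 8: on WHITE (8,4): turn R to W, flip to black, move to (8,3). |black|=7
Step 9: on BLACK (8,3): turn L to S, flip to white, move to (9,3). |black|=6
Step 10: on WHITE (9,3): turn R to W, flip to black, move to (9,2). |black|=7
Step 11: on WHITE (9,2): turn R to N, flip to black, move to (8,2). |black|=8
Step 12: on WHITE (8,2): turn R to E, flip to black, move to (8,3). |black|=9
Step 13: on WHITE (8,3): turn R to S, flip to black, move to (9,3). |black|=10
Step 14: on BLACK (9,3): turn L to E, flip to white, move to (9,4). |black|=9
Step 15: on BLACK (9,4): turn L to N, flip to white, move to (8,4). |black|=8
Step 16: on BLACK (8,4): turn L to W, flip to white, move to (8,3). |black|=7
Step 17: on BLACK (8,3): turn L to S, flip to white, move to (9,3). |black|=6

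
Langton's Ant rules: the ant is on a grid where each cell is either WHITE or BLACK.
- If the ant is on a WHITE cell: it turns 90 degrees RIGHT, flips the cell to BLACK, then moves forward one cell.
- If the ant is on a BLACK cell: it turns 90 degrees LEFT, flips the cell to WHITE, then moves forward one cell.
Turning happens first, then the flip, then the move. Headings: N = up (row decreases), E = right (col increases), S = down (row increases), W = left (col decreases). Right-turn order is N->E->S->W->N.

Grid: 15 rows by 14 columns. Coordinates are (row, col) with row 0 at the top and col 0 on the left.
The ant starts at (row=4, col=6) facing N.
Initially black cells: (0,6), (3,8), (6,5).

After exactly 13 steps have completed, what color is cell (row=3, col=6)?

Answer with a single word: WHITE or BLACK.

Step 1: on WHITE (4,6): turn R to E, flip to black, move to (4,7). |black|=4
Step 2: on WHITE (4,7): turn R to S, flip to black, move to (5,7). |black|=5
Step 3: on WHITE (5,7): turn R to W, flip to black, move to (5,6). |black|=6
Step 4: on WHITE (5,6): turn R to N, flip to black, move to (4,6). |black|=7
Step 5: on BLACK (4,6): turn L to W, flip to white, move to (4,5). |black|=6
Step 6: on WHITE (4,5): turn R to N, flip to black, move to (3,5). |black|=7
Step 7: on WHITE (3,5): turn R to E, flip to black, move to (3,6). |black|=8
Step 8: on WHITE (3,6): turn R to S, flip to black, move to (4,6). |black|=9
Step 9: on WHITE (4,6): turn R to W, flip to black, move to (4,5). |black|=10
Step 10: on BLACK (4,5): turn L to S, flip to white, move to (5,5). |black|=9
Step 11: on WHITE (5,5): turn R to W, flip to black, move to (5,4). |black|=10
Step 12: on WHITE (5,4): turn R to N, flip to black, move to (4,4). |black|=11
Step 13: on WHITE (4,4): turn R to E, flip to black, move to (4,5). |black|=12

Answer: BLACK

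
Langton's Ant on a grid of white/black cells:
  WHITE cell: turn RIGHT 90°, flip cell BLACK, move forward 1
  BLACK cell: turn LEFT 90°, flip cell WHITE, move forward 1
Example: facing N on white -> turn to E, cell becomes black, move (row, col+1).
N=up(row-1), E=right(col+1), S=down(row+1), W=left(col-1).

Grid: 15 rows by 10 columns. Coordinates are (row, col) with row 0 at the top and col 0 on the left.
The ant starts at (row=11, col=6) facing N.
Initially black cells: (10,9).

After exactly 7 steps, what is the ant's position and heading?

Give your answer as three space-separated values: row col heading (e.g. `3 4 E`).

Step 1: on WHITE (11,6): turn R to E, flip to black, move to (11,7). |black|=2
Step 2: on WHITE (11,7): turn R to S, flip to black, move to (12,7). |black|=3
Step 3: on WHITE (12,7): turn R to W, flip to black, move to (12,6). |black|=4
Step 4: on WHITE (12,6): turn R to N, flip to black, move to (11,6). |black|=5
Step 5: on BLACK (11,6): turn L to W, flip to white, move to (11,5). |black|=4
Step 6: on WHITE (11,5): turn R to N, flip to black, move to (10,5). |black|=5
Step 7: on WHITE (10,5): turn R to E, flip to black, move to (10,6). |black|=6

Answer: 10 6 E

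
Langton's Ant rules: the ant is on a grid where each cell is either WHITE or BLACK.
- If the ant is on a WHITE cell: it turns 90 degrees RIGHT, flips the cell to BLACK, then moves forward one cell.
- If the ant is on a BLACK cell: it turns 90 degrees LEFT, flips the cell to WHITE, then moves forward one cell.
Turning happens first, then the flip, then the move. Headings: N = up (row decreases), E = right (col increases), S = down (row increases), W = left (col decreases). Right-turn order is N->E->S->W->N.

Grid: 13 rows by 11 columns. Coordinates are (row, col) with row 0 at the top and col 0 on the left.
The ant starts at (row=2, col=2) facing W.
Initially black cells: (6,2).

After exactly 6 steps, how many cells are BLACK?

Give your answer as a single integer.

Answer: 5

Derivation:
Step 1: on WHITE (2,2): turn R to N, flip to black, move to (1,2). |black|=2
Step 2: on WHITE (1,2): turn R to E, flip to black, move to (1,3). |black|=3
Step 3: on WHITE (1,3): turn R to S, flip to black, move to (2,3). |black|=4
Step 4: on WHITE (2,3): turn R to W, flip to black, move to (2,2). |black|=5
Step 5: on BLACK (2,2): turn L to S, flip to white, move to (3,2). |black|=4
Step 6: on WHITE (3,2): turn R to W, flip to black, move to (3,1). |black|=5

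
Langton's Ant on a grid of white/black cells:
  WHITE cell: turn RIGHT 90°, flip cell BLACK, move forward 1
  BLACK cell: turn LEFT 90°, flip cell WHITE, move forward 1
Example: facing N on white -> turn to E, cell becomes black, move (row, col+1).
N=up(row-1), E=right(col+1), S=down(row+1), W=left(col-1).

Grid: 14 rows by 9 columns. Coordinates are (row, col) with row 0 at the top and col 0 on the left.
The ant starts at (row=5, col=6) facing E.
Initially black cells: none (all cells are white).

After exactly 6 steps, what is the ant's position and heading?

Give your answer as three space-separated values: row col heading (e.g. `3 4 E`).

Step 1: on WHITE (5,6): turn R to S, flip to black, move to (6,6). |black|=1
Step 2: on WHITE (6,6): turn R to W, flip to black, move to (6,5). |black|=2
Step 3: on WHITE (6,5): turn R to N, flip to black, move to (5,5). |black|=3
Step 4: on WHITE (5,5): turn R to E, flip to black, move to (5,6). |black|=4
Step 5: on BLACK (5,6): turn L to N, flip to white, move to (4,6). |black|=3
Step 6: on WHITE (4,6): turn R to E, flip to black, move to (4,7). |black|=4

Answer: 4 7 E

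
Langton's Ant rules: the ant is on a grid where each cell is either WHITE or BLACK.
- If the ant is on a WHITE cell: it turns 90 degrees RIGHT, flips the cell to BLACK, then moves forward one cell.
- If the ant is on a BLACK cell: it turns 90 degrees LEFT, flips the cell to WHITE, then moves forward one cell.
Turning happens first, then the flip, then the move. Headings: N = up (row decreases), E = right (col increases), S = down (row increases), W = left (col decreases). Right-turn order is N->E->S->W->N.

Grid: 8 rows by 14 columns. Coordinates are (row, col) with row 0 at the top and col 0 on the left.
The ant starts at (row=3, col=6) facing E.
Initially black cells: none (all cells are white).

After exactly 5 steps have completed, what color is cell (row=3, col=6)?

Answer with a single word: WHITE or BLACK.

Step 1: on WHITE (3,6): turn R to S, flip to black, move to (4,6). |black|=1
Step 2: on WHITE (4,6): turn R to W, flip to black, move to (4,5). |black|=2
Step 3: on WHITE (4,5): turn R to N, flip to black, move to (3,5). |black|=3
Step 4: on WHITE (3,5): turn R to E, flip to black, move to (3,6). |black|=4
Step 5: on BLACK (3,6): turn L to N, flip to white, move to (2,6). |black|=3

Answer: WHITE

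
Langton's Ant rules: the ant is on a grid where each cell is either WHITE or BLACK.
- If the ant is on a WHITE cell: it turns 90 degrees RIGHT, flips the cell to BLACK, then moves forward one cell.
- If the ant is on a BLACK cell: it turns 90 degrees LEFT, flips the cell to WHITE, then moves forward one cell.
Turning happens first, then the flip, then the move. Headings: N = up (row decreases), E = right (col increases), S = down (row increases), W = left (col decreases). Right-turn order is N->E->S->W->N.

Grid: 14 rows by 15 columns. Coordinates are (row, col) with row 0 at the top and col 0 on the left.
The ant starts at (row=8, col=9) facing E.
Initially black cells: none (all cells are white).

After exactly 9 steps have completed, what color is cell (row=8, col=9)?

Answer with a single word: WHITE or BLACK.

Answer: BLACK

Derivation:
Step 1: on WHITE (8,9): turn R to S, flip to black, move to (9,9). |black|=1
Step 2: on WHITE (9,9): turn R to W, flip to black, move to (9,8). |black|=2
Step 3: on WHITE (9,8): turn R to N, flip to black, move to (8,8). |black|=3
Step 4: on WHITE (8,8): turn R to E, flip to black, move to (8,9). |black|=4
Step 5: on BLACK (8,9): turn L to N, flip to white, move to (7,9). |black|=3
Step 6: on WHITE (7,9): turn R to E, flip to black, move to (7,10). |black|=4
Step 7: on WHITE (7,10): turn R to S, flip to black, move to (8,10). |black|=5
Step 8: on WHITE (8,10): turn R to W, flip to black, move to (8,9). |black|=6
Step 9: on WHITE (8,9): turn R to N, flip to black, move to (7,9). |black|=7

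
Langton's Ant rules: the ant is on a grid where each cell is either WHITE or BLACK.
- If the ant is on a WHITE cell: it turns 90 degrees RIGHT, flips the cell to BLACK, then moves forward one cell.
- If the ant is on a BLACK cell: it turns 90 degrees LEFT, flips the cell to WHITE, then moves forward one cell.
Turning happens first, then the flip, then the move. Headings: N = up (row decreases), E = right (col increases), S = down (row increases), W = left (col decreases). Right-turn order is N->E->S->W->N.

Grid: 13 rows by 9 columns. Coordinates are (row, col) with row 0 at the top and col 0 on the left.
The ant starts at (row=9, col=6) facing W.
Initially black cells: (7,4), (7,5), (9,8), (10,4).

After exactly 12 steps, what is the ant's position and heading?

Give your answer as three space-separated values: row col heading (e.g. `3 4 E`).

Answer: 11 6 W

Derivation:
Step 1: on WHITE (9,6): turn R to N, flip to black, move to (8,6). |black|=5
Step 2: on WHITE (8,6): turn R to E, flip to black, move to (8,7). |black|=6
Step 3: on WHITE (8,7): turn R to S, flip to black, move to (9,7). |black|=7
Step 4: on WHITE (9,7): turn R to W, flip to black, move to (9,6). |black|=8
Step 5: on BLACK (9,6): turn L to S, flip to white, move to (10,6). |black|=7
Step 6: on WHITE (10,6): turn R to W, flip to black, move to (10,5). |black|=8
Step 7: on WHITE (10,5): turn R to N, flip to black, move to (9,5). |black|=9
Step 8: on WHITE (9,5): turn R to E, flip to black, move to (9,6). |black|=10
Step 9: on WHITE (9,6): turn R to S, flip to black, move to (10,6). |black|=11
Step 10: on BLACK (10,6): turn L to E, flip to white, move to (10,7). |black|=10
Step 11: on WHITE (10,7): turn R to S, flip to black, move to (11,7). |black|=11
Step 12: on WHITE (11,7): turn R to W, flip to black, move to (11,6). |black|=12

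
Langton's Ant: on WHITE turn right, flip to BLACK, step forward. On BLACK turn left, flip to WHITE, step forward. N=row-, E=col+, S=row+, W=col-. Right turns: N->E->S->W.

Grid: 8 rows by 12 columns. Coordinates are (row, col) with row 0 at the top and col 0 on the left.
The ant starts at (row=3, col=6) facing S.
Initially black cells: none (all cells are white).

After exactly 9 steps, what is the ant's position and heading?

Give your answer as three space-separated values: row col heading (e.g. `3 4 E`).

Answer: 3 7 E

Derivation:
Step 1: on WHITE (3,6): turn R to W, flip to black, move to (3,5). |black|=1
Step 2: on WHITE (3,5): turn R to N, flip to black, move to (2,5). |black|=2
Step 3: on WHITE (2,5): turn R to E, flip to black, move to (2,6). |black|=3
Step 4: on WHITE (2,6): turn R to S, flip to black, move to (3,6). |black|=4
Step 5: on BLACK (3,6): turn L to E, flip to white, move to (3,7). |black|=3
Step 6: on WHITE (3,7): turn R to S, flip to black, move to (4,7). |black|=4
Step 7: on WHITE (4,7): turn R to W, flip to black, move to (4,6). |black|=5
Step 8: on WHITE (4,6): turn R to N, flip to black, move to (3,6). |black|=6
Step 9: on WHITE (3,6): turn R to E, flip to black, move to (3,7). |black|=7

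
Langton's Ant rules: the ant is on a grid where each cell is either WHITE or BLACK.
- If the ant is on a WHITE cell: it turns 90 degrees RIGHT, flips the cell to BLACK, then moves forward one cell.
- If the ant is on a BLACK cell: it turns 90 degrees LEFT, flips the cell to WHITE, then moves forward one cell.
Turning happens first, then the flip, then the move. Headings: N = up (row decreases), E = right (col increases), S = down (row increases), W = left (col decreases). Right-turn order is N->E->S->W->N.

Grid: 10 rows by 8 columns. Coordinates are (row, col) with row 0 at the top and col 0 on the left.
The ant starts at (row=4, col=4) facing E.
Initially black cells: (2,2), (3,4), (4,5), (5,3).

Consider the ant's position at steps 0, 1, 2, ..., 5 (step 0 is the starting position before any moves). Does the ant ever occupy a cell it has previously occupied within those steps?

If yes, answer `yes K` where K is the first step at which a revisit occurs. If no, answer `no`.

Answer: no

Derivation:
Step 1: on WHITE (4,4): turn R to S, flip to black, move to (5,4). |black|=5 — new cell
Step 2: on WHITE (5,4): turn R to W, flip to black, move to (5,3). |black|=6 — new cell
Step 3: on BLACK (5,3): turn L to S, flip to white, move to (6,3). |black|=5 — new cell
Step 4: on WHITE (6,3): turn R to W, flip to black, move to (6,2). |black|=6 — new cell
Step 5: on WHITE (6,2): turn R to N, flip to black, move to (5,2). |black|=7 — new cell
No revisit within 5 steps.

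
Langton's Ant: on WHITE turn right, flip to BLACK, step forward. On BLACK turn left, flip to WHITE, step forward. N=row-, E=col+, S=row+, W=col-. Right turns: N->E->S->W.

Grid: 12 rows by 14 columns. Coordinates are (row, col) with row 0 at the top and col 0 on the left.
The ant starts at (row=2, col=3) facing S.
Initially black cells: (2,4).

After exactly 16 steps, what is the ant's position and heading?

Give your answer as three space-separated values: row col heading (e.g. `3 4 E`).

Answer: 2 1 N

Derivation:
Step 1: on WHITE (2,3): turn R to W, flip to black, move to (2,2). |black|=2
Step 2: on WHITE (2,2): turn R to N, flip to black, move to (1,2). |black|=3
Step 3: on WHITE (1,2): turn R to E, flip to black, move to (1,3). |black|=4
Step 4: on WHITE (1,3): turn R to S, flip to black, move to (2,3). |black|=5
Step 5: on BLACK (2,3): turn L to E, flip to white, move to (2,4). |black|=4
Step 6: on BLACK (2,4): turn L to N, flip to white, move to (1,4). |black|=3
Step 7: on WHITE (1,4): turn R to E, flip to black, move to (1,5). |black|=4
Step 8: on WHITE (1,5): turn R to S, flip to black, move to (2,5). |black|=5
Step 9: on WHITE (2,5): turn R to W, flip to black, move to (2,4). |black|=6
Step 10: on WHITE (2,4): turn R to N, flip to black, move to (1,4). |black|=7
Step 11: on BLACK (1,4): turn L to W, flip to white, move to (1,3). |black|=6
Step 12: on BLACK (1,3): turn L to S, flip to white, move to (2,3). |black|=5
Step 13: on WHITE (2,3): turn R to W, flip to black, move to (2,2). |black|=6
Step 14: on BLACK (2,2): turn L to S, flip to white, move to (3,2). |black|=5
Step 15: on WHITE (3,2): turn R to W, flip to black, move to (3,1). |black|=6
Step 16: on WHITE (3,1): turn R to N, flip to black, move to (2,1). |black|=7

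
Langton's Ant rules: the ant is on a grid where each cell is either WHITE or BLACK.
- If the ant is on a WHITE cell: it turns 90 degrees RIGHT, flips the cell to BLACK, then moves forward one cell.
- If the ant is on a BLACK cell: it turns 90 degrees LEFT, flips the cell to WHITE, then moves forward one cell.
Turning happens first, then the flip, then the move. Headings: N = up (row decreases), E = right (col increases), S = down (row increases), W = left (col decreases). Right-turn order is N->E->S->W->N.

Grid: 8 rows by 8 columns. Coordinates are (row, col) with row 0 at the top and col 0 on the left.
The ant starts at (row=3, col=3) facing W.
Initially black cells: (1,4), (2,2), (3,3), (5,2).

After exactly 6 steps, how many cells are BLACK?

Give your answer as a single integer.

Answer: 6

Derivation:
Step 1: on BLACK (3,3): turn L to S, flip to white, move to (4,3). |black|=3
Step 2: on WHITE (4,3): turn R to W, flip to black, move to (4,2). |black|=4
Step 3: on WHITE (4,2): turn R to N, flip to black, move to (3,2). |black|=5
Step 4: on WHITE (3,2): turn R to E, flip to black, move to (3,3). |black|=6
Step 5: on WHITE (3,3): turn R to S, flip to black, move to (4,3). |black|=7
Step 6: on BLACK (4,3): turn L to E, flip to white, move to (4,4). |black|=6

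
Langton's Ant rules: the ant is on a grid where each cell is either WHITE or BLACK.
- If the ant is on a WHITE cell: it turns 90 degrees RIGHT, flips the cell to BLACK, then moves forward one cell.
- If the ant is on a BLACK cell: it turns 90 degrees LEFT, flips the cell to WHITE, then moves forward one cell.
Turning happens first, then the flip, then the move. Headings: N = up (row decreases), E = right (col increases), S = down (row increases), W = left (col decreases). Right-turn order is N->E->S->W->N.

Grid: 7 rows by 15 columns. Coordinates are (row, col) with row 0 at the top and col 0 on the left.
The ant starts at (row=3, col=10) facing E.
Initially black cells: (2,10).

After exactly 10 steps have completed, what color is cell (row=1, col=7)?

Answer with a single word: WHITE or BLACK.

Step 1: on WHITE (3,10): turn R to S, flip to black, move to (4,10). |black|=2
Step 2: on WHITE (4,10): turn R to W, flip to black, move to (4,9). |black|=3
Step 3: on WHITE (4,9): turn R to N, flip to black, move to (3,9). |black|=4
Step 4: on WHITE (3,9): turn R to E, flip to black, move to (3,10). |black|=5
Step 5: on BLACK (3,10): turn L to N, flip to white, move to (2,10). |black|=4
Step 6: on BLACK (2,10): turn L to W, flip to white, move to (2,9). |black|=3
Step 7: on WHITE (2,9): turn R to N, flip to black, move to (1,9). |black|=4
Step 8: on WHITE (1,9): turn R to E, flip to black, move to (1,10). |black|=5
Step 9: on WHITE (1,10): turn R to S, flip to black, move to (2,10). |black|=6
Step 10: on WHITE (2,10): turn R to W, flip to black, move to (2,9). |black|=7

Answer: WHITE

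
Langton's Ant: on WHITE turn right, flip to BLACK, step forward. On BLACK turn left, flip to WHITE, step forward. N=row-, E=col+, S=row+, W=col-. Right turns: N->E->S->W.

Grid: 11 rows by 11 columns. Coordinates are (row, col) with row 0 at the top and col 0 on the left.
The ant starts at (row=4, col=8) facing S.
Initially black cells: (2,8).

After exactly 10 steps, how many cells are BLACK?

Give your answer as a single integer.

Answer: 7

Derivation:
Step 1: on WHITE (4,8): turn R to W, flip to black, move to (4,7). |black|=2
Step 2: on WHITE (4,7): turn R to N, flip to black, move to (3,7). |black|=3
Step 3: on WHITE (3,7): turn R to E, flip to black, move to (3,8). |black|=4
Step 4: on WHITE (3,8): turn R to S, flip to black, move to (4,8). |black|=5
Step 5: on BLACK (4,8): turn L to E, flip to white, move to (4,9). |black|=4
Step 6: on WHITE (4,9): turn R to S, flip to black, move to (5,9). |black|=5
Step 7: on WHITE (5,9): turn R to W, flip to black, move to (5,8). |black|=6
Step 8: on WHITE (5,8): turn R to N, flip to black, move to (4,8). |black|=7
Step 9: on WHITE (4,8): turn R to E, flip to black, move to (4,9). |black|=8
Step 10: on BLACK (4,9): turn L to N, flip to white, move to (3,9). |black|=7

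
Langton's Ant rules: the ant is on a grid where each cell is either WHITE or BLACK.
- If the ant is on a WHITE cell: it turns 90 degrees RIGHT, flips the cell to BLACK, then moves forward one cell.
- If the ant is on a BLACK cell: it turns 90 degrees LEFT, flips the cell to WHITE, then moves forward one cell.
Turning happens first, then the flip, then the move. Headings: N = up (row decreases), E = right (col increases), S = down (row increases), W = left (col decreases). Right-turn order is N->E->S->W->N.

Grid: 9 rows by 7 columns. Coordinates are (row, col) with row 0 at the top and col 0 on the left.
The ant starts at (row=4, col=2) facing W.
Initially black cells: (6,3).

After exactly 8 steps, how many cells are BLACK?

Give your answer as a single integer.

Step 1: on WHITE (4,2): turn R to N, flip to black, move to (3,2). |black|=2
Step 2: on WHITE (3,2): turn R to E, flip to black, move to (3,3). |black|=3
Step 3: on WHITE (3,3): turn R to S, flip to black, move to (4,3). |black|=4
Step 4: on WHITE (4,3): turn R to W, flip to black, move to (4,2). |black|=5
Step 5: on BLACK (4,2): turn L to S, flip to white, move to (5,2). |black|=4
Step 6: on WHITE (5,2): turn R to W, flip to black, move to (5,1). |black|=5
Step 7: on WHITE (5,1): turn R to N, flip to black, move to (4,1). |black|=6
Step 8: on WHITE (4,1): turn R to E, flip to black, move to (4,2). |black|=7

Answer: 7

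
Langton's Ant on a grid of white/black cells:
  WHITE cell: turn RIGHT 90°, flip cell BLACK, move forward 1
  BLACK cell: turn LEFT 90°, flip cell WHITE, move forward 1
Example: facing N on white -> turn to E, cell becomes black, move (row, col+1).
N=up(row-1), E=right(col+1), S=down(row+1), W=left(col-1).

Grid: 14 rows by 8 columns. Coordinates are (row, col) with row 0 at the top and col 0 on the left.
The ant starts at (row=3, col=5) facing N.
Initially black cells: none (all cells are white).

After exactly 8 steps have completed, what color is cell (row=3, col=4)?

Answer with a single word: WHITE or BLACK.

Step 1: on WHITE (3,5): turn R to E, flip to black, move to (3,6). |black|=1
Step 2: on WHITE (3,6): turn R to S, flip to black, move to (4,6). |black|=2
Step 3: on WHITE (4,6): turn R to W, flip to black, move to (4,5). |black|=3
Step 4: on WHITE (4,5): turn R to N, flip to black, move to (3,5). |black|=4
Step 5: on BLACK (3,5): turn L to W, flip to white, move to (3,4). |black|=3
Step 6: on WHITE (3,4): turn R to N, flip to black, move to (2,4). |black|=4
Step 7: on WHITE (2,4): turn R to E, flip to black, move to (2,5). |black|=5
Step 8: on WHITE (2,5): turn R to S, flip to black, move to (3,5). |black|=6

Answer: BLACK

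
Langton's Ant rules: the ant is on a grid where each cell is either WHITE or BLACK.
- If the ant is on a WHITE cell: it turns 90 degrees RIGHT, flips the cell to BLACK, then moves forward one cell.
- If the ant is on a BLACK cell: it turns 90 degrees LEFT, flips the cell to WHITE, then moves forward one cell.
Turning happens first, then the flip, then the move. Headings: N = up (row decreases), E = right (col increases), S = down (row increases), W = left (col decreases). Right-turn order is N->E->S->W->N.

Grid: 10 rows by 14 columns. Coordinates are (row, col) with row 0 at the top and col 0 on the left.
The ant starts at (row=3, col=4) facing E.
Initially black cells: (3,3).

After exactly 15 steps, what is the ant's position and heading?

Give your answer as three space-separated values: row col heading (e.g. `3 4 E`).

Step 1: on WHITE (3,4): turn R to S, flip to black, move to (4,4). |black|=2
Step 2: on WHITE (4,4): turn R to W, flip to black, move to (4,3). |black|=3
Step 3: on WHITE (4,3): turn R to N, flip to black, move to (3,3). |black|=4
Step 4: on BLACK (3,3): turn L to W, flip to white, move to (3,2). |black|=3
Step 5: on WHITE (3,2): turn R to N, flip to black, move to (2,2). |black|=4
Step 6: on WHITE (2,2): turn R to E, flip to black, move to (2,3). |black|=5
Step 7: on WHITE (2,3): turn R to S, flip to black, move to (3,3). |black|=6
Step 8: on WHITE (3,3): turn R to W, flip to black, move to (3,2). |black|=7
Step 9: on BLACK (3,2): turn L to S, flip to white, move to (4,2). |black|=6
Step 10: on WHITE (4,2): turn R to W, flip to black, move to (4,1). |black|=7
Step 11: on WHITE (4,1): turn R to N, flip to black, move to (3,1). |black|=8
Step 12: on WHITE (3,1): turn R to E, flip to black, move to (3,2). |black|=9
Step 13: on WHITE (3,2): turn R to S, flip to black, move to (4,2). |black|=10
Step 14: on BLACK (4,2): turn L to E, flip to white, move to (4,3). |black|=9
Step 15: on BLACK (4,3): turn L to N, flip to white, move to (3,3). |black|=8

Answer: 3 3 N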